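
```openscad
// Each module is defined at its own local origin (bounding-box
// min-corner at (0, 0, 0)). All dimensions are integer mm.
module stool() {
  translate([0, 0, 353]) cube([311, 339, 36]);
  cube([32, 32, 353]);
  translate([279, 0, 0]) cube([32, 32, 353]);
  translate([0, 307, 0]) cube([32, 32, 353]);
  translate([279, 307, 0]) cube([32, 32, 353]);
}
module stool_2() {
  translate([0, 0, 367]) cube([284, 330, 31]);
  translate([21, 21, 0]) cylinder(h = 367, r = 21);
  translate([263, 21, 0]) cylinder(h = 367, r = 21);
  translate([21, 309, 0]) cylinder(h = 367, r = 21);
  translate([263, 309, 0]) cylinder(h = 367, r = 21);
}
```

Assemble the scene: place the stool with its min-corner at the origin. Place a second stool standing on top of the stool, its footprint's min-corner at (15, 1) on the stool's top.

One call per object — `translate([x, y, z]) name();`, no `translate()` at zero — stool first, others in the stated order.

stool();
translate([15, 1, 389]) stool_2();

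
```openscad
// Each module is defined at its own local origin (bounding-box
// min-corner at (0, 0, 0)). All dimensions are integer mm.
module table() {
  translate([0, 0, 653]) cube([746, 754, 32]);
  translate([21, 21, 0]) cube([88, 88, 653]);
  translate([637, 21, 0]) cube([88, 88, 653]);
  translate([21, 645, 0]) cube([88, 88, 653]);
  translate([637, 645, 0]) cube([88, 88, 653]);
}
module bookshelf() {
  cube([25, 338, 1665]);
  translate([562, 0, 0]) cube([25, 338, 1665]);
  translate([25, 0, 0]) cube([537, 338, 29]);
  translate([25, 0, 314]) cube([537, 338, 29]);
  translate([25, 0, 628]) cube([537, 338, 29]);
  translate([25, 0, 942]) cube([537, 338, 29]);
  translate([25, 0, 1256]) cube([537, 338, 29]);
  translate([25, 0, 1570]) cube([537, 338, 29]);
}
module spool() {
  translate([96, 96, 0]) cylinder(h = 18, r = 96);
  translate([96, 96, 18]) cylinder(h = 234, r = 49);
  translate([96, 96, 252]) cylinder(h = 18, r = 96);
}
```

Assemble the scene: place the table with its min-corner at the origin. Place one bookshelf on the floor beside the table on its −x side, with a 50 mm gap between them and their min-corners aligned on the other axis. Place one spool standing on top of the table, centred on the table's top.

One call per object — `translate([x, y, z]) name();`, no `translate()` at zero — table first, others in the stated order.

table();
translate([-637, 0, 0]) bookshelf();
translate([277, 281, 685]) spool();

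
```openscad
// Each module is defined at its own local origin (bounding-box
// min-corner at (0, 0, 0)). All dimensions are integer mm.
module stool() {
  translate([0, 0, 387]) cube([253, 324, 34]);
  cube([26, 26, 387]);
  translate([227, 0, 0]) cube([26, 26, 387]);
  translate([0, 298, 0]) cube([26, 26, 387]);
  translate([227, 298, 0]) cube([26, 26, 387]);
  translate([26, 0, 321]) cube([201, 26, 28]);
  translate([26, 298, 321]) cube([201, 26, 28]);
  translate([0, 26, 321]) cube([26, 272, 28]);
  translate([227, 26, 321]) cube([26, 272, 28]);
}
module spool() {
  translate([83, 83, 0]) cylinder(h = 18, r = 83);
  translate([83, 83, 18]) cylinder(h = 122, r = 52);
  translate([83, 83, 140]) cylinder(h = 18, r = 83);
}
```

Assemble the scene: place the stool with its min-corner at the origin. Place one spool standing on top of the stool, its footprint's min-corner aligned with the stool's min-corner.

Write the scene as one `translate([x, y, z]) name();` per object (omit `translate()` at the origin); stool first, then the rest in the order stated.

stool();
translate([0, 0, 421]) spool();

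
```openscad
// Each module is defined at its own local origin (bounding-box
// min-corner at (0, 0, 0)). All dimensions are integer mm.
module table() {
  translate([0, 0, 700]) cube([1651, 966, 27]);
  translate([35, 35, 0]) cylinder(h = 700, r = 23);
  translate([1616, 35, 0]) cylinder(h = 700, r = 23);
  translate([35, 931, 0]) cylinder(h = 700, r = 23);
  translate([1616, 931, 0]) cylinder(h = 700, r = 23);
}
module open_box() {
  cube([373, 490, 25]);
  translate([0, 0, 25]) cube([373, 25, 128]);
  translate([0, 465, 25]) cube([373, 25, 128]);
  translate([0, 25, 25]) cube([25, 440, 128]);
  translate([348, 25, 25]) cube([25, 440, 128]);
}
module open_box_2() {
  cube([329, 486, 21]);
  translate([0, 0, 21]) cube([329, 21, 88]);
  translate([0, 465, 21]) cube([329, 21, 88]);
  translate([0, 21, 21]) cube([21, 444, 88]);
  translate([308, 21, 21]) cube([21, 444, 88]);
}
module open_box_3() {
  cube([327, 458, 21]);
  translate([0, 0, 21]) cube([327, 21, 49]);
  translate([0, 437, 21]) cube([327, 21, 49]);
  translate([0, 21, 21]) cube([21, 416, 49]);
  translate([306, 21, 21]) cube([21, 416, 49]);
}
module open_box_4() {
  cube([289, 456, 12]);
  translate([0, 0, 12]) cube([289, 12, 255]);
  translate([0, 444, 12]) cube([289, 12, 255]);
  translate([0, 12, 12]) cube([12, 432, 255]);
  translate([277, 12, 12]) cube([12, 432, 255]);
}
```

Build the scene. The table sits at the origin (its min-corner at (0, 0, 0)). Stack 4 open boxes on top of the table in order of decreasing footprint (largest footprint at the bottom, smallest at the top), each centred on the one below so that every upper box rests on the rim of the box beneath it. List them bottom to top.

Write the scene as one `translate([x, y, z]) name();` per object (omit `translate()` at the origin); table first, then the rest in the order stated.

table();
translate([639, 238, 727]) open_box();
translate([661, 240, 880]) open_box_2();
translate([662, 254, 989]) open_box_3();
translate([681, 255, 1059]) open_box_4();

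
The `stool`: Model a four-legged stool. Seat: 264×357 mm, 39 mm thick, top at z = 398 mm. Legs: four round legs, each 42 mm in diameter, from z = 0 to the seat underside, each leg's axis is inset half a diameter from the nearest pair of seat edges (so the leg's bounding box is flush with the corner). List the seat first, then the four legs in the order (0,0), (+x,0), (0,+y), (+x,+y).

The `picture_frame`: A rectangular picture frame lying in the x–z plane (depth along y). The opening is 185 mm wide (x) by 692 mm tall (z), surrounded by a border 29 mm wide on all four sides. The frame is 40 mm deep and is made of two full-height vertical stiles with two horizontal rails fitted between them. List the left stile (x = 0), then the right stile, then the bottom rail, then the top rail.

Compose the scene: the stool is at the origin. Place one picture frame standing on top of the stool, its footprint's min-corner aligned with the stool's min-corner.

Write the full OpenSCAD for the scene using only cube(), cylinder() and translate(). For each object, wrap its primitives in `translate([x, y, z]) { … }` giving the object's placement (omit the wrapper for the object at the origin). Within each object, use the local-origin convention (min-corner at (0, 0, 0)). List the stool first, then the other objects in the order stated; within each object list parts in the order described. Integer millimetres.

translate([0, 0, 359]) cube([264, 357, 39]);
translate([21, 21, 0]) cylinder(h = 359, r = 21);
translate([243, 21, 0]) cylinder(h = 359, r = 21);
translate([21, 336, 0]) cylinder(h = 359, r = 21);
translate([243, 336, 0]) cylinder(h = 359, r = 21);
translate([0, 0, 398]) {
  cube([29, 40, 750]);
  translate([214, 0, 0]) cube([29, 40, 750]);
  translate([29, 0, 0]) cube([185, 40, 29]);
  translate([29, 0, 721]) cube([185, 40, 29]);
}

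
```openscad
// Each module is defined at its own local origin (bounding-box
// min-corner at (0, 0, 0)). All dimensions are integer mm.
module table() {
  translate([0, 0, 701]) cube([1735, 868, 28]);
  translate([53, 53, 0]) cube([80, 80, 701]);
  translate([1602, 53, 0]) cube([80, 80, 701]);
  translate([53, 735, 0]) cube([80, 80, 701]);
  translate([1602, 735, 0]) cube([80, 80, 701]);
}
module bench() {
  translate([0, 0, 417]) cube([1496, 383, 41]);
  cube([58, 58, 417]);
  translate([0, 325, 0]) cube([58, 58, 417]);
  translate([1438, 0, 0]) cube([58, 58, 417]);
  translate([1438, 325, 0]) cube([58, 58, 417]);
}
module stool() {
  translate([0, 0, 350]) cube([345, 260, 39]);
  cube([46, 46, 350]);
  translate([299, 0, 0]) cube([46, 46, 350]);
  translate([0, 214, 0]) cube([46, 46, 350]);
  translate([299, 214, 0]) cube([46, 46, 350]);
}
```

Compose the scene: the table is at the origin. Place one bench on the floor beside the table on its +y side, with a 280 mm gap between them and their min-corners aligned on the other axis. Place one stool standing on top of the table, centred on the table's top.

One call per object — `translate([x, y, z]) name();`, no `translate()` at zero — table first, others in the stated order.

table();
translate([0, 1148, 0]) bench();
translate([695, 304, 729]) stool();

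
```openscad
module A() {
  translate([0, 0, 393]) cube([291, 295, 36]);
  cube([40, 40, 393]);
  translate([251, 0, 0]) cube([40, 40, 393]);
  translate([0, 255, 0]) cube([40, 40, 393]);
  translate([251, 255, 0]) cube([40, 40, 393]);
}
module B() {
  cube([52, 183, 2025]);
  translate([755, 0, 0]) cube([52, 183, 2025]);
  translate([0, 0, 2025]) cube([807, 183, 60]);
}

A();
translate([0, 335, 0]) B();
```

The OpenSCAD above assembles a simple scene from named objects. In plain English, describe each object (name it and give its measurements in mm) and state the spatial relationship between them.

A is a simple wooden stool: a rectangular seat 291 mm (x) by 295 mm (y), 36 mm thick, top face at z = 429 mm, on four square legs, each 40×40 mm in cross-section. The legs rest on z = 0, each flush with a corner of the seat.

B is a door frame. The clear opening is 703 mm wide and 2025 mm high. Two 52 mm wide jambs, 183 mm deep, stand either side of the opening from the floor to the top of the opening. A 60 mm thick head sits across the top of both jambs, spanning the full outside width of the frame.

The door frame is on the floor beside the stool on its +y side.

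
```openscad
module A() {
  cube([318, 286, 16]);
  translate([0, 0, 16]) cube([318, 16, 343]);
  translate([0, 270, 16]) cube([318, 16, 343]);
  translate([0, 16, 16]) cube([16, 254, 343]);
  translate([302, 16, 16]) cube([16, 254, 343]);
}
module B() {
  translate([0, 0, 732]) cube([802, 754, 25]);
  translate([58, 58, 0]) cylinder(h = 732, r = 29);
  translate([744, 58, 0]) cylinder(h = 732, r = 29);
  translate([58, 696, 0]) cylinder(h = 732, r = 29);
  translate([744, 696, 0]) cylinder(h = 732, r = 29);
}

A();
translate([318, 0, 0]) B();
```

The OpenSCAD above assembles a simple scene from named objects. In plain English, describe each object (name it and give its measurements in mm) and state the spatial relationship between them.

A is an open storage box with external size 318×286×359 mm and wall thickness 16 mm (the base is also 16 mm thick). The base covers the whole footprint; the four walls stand on the base, with the y-facing walls full-width and the x-facing walls fitting between their inner faces.

B is a rectangular dining table. The top is 802×754×25 mm with its upper surface at z = 757 mm. It stands on four round legs of 58 mm diameter, each leg's bounding box inset 29 mm from the nearest pair of top edges, running from the floor to the underside of the top.

The table is against the open box's +x side, with their −y faces flush.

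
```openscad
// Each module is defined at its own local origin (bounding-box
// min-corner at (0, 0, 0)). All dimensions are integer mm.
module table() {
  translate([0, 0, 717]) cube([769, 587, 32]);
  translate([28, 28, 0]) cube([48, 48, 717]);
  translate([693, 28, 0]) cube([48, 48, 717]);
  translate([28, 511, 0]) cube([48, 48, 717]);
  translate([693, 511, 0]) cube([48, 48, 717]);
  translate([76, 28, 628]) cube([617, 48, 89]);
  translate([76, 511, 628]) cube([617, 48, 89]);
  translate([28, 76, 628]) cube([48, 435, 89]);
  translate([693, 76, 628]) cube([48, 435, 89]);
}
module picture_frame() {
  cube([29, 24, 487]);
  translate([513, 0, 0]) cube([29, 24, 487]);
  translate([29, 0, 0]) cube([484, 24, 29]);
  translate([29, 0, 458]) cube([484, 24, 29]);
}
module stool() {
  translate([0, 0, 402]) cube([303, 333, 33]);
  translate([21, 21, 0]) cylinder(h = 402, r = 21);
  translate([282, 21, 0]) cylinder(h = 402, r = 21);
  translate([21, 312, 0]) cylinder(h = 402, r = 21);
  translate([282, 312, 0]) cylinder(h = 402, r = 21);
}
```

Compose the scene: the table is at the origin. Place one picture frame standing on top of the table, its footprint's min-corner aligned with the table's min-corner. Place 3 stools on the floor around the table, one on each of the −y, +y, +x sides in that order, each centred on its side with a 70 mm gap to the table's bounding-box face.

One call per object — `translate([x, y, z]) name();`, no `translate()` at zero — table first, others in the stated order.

table();
translate([0, 0, 749]) picture_frame();
translate([233, -403, 0]) stool();
translate([233, 657, 0]) stool();
translate([839, 127, 0]) stool();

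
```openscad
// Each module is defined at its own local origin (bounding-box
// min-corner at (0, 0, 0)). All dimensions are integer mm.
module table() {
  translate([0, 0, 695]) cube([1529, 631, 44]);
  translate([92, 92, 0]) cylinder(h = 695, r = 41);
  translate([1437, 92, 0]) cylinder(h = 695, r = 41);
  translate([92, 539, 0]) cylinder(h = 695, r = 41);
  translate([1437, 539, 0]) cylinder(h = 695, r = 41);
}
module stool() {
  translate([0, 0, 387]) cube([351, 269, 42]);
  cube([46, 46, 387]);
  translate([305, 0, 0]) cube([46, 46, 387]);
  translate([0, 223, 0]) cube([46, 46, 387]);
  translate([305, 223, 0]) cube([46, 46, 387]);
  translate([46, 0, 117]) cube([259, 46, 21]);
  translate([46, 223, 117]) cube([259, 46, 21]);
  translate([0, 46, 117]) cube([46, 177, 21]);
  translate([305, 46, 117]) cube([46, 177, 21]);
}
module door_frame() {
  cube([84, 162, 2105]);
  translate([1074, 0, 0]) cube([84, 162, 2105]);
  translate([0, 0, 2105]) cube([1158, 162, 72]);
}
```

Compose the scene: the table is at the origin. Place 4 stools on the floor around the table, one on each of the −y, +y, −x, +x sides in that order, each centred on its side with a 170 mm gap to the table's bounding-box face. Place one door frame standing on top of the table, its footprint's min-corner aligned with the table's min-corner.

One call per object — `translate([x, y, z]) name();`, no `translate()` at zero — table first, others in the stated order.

table();
translate([589, -439, 0]) stool();
translate([589, 801, 0]) stool();
translate([-521, 181, 0]) stool();
translate([1699, 181, 0]) stool();
translate([0, 0, 739]) door_frame();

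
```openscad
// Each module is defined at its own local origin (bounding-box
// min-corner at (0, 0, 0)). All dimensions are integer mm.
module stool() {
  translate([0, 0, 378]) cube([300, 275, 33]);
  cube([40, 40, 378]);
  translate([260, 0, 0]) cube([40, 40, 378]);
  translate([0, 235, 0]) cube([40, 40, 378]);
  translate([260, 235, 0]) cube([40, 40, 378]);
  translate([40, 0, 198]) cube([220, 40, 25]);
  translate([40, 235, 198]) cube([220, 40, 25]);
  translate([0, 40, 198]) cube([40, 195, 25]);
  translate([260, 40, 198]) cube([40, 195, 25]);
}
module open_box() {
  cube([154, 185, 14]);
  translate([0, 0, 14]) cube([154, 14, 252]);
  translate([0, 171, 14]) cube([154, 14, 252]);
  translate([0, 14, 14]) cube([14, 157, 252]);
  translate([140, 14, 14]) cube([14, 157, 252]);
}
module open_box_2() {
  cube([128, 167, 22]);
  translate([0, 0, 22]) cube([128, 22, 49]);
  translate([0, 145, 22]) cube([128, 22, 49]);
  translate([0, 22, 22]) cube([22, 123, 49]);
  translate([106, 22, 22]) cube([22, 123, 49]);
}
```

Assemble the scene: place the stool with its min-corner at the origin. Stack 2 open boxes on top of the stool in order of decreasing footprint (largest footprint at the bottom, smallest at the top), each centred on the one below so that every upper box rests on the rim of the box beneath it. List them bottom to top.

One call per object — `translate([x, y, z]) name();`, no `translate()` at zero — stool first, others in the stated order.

stool();
translate([73, 45, 411]) open_box();
translate([86, 54, 677]) open_box_2();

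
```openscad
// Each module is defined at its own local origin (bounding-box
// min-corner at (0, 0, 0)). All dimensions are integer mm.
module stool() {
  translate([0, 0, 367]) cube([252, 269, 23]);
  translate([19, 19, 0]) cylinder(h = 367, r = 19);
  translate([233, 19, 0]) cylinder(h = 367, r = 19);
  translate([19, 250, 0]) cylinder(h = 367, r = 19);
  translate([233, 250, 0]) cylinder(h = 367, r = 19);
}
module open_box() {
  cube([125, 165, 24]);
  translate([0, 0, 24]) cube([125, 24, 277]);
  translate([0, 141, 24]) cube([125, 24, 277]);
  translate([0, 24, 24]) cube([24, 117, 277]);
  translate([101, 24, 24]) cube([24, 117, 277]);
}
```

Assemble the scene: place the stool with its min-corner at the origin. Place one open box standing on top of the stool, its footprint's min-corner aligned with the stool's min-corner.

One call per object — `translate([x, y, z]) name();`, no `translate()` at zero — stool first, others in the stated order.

stool();
translate([0, 0, 390]) open_box();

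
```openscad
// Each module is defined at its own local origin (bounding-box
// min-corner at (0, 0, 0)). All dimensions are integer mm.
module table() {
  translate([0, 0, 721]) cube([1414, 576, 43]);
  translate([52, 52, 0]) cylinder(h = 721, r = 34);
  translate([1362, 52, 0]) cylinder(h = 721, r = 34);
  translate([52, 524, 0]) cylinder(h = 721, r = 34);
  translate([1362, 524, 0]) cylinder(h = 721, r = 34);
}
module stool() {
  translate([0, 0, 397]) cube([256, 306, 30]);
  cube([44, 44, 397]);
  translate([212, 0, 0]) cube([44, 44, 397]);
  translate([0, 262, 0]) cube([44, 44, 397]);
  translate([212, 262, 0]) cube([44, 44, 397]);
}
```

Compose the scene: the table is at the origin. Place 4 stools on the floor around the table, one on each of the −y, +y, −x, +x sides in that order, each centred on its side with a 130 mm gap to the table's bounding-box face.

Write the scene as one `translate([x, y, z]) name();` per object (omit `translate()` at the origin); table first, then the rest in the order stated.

table();
translate([579, -436, 0]) stool();
translate([579, 706, 0]) stool();
translate([-386, 135, 0]) stool();
translate([1544, 135, 0]) stool();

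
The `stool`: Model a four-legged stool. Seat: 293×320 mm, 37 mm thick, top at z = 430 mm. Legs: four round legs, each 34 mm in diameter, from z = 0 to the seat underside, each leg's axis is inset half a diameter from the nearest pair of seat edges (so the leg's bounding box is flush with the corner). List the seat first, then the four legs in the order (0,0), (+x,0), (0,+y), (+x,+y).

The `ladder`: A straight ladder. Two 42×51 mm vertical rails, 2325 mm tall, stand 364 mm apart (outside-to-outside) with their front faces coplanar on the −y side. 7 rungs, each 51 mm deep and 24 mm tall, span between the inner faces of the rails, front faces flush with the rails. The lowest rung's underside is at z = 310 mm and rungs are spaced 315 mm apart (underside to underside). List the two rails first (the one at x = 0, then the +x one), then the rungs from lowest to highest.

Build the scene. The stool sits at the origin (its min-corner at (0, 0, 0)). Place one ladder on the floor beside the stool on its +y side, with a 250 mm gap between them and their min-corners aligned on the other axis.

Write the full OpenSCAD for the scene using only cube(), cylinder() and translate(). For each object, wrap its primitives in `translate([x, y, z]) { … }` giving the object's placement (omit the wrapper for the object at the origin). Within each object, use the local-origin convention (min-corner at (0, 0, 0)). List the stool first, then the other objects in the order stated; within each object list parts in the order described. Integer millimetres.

translate([0, 0, 393]) cube([293, 320, 37]);
translate([17, 17, 0]) cylinder(h = 393, r = 17);
translate([276, 17, 0]) cylinder(h = 393, r = 17);
translate([17, 303, 0]) cylinder(h = 393, r = 17);
translate([276, 303, 0]) cylinder(h = 393, r = 17);
translate([0, 570, 0]) {
  cube([42, 51, 2325]);
  translate([322, 0, 0]) cube([42, 51, 2325]);
  translate([42, 0, 310]) cube([280, 51, 24]);
  translate([42, 0, 625]) cube([280, 51, 24]);
  translate([42, 0, 940]) cube([280, 51, 24]);
  translate([42, 0, 1255]) cube([280, 51, 24]);
  translate([42, 0, 1570]) cube([280, 51, 24]);
  translate([42, 0, 1885]) cube([280, 51, 24]);
  translate([42, 0, 2200]) cube([280, 51, 24]);
}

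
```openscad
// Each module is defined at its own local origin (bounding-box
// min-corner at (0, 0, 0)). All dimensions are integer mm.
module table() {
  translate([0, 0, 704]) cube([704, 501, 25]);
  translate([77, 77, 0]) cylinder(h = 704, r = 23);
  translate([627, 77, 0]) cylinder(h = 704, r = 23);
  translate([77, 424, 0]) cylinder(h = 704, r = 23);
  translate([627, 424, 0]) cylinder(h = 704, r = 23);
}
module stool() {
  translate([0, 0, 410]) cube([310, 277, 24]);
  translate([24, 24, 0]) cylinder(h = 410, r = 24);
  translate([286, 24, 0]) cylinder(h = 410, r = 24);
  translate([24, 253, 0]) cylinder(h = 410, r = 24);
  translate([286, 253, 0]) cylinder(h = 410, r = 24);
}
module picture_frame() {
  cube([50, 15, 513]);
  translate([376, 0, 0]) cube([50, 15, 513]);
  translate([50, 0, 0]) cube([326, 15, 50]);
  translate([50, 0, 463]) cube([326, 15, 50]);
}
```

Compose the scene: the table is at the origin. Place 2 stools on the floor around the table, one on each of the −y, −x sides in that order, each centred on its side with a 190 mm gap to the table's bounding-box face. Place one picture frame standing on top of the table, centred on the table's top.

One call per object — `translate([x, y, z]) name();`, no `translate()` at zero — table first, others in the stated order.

table();
translate([197, -467, 0]) stool();
translate([-500, 112, 0]) stool();
translate([139, 243, 729]) picture_frame();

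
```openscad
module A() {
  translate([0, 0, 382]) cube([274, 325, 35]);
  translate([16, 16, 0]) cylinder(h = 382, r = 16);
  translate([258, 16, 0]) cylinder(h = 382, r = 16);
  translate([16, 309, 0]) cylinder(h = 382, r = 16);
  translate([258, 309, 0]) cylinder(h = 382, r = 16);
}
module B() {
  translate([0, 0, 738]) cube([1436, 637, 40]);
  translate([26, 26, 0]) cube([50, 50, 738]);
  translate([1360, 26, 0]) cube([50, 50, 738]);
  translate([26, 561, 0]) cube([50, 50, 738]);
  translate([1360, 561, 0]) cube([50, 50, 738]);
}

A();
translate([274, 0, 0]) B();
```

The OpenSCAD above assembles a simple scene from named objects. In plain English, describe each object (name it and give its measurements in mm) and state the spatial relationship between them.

A is a four-legged stool. The seat is 274×325 mm, 35 mm thick, top at z = 417 mm. It stands on four round legs, each 32 mm in diameter, from z = 0 to the seat underside, each leg's axis is inset half a diameter from the nearest pair of seat edges (so the leg's bounding box is flush with the corner).

B is a table: top 1436 mm (x) × 637 mm (y), 40 mm thick, upper face at z = 778 mm, on four 50×50 mm square legs, each inset 26 mm from the nearest pair of top edges, running from z = 0 to the bottom of the top.

The table is against the stool's +x side, with their −y faces flush.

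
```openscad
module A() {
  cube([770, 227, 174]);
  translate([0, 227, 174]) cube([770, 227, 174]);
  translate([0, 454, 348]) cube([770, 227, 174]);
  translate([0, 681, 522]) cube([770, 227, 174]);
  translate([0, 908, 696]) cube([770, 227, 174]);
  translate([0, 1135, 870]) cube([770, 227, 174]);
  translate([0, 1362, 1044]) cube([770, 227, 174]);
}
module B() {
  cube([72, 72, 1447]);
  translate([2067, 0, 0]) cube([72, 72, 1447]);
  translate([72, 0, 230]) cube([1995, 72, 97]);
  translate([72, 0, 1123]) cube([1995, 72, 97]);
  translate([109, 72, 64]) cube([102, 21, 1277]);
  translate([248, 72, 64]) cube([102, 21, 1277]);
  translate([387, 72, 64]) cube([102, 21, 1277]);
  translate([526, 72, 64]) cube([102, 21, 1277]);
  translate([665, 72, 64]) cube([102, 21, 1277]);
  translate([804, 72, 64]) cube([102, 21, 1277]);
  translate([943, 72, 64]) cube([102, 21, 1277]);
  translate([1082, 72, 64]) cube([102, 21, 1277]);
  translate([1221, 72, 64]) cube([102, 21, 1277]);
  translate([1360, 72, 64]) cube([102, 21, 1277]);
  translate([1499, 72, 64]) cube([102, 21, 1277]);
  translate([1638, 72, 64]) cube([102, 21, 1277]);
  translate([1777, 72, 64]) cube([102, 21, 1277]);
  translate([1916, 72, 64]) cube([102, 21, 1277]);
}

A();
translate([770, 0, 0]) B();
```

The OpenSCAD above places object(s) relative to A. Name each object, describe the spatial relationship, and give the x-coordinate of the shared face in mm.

The staircase's +x face and the fence section's −x face are both at x = 770 mm.

A is a staircase. B is a fence section. The fence section is against the staircase's +x side, with their −y faces flush. The x-coordinate of the shared face is 770 mm.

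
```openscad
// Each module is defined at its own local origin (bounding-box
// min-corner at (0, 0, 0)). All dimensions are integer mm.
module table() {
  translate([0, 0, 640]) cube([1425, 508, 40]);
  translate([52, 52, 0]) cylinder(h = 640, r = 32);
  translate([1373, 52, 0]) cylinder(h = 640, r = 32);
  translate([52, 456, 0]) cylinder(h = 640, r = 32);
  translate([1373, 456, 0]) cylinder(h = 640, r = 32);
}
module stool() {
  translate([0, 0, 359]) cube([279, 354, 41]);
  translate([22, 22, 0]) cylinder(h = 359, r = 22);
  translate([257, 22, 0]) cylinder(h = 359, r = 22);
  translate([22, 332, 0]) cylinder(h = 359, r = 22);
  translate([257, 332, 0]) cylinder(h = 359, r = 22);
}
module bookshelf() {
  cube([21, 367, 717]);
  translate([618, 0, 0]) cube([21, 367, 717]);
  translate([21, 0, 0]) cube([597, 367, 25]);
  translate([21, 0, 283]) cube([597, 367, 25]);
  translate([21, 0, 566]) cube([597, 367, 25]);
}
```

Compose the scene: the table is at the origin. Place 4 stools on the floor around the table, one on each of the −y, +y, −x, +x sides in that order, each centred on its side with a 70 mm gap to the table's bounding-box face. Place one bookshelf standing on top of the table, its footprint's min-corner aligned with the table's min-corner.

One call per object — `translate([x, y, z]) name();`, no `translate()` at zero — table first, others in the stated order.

table();
translate([573, -424, 0]) stool();
translate([573, 578, 0]) stool();
translate([-349, 77, 0]) stool();
translate([1495, 77, 0]) stool();
translate([0, 0, 680]) bookshelf();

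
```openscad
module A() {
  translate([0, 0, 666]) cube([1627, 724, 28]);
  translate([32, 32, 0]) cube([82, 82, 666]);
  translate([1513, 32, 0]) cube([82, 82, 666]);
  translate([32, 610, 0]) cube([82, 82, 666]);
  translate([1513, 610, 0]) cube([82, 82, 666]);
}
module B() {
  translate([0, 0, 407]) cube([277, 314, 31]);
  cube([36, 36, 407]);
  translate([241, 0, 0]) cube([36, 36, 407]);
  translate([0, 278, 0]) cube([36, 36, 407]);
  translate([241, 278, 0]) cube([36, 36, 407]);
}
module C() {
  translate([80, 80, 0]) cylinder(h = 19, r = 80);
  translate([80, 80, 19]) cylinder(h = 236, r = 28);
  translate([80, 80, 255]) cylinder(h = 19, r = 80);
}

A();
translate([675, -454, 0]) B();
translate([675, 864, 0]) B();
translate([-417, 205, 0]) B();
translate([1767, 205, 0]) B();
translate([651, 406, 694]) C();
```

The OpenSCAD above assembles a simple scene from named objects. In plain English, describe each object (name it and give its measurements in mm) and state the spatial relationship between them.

A is a table: top 1627 mm (x) × 724 mm (y), 28 mm thick, upper face at z = 694 mm, on four 82×82 mm square legs, each inset 32 mm from the nearest pair of top edges, running from z = 0 to the bottom of the top.

B is a simple wooden stool: a rectangular seat 277 mm (x) by 314 mm (y), 31 mm thick, top face at z = 438 mm, on four square legs, each 36×36 mm in cross-section. The legs rest on z = 0, each flush with a corner of the seat.

C is a spool: two coaxial disc flanges of radius 80 mm and thickness 19 mm, joined by a core cylinder of radius 28 mm and height 236 mm. The lower flange rests on z = 0 and the three cylinders share a vertical axis.

Four stools sit around the table at the −y, +y, −x, +x sides. The spool is on top of the table.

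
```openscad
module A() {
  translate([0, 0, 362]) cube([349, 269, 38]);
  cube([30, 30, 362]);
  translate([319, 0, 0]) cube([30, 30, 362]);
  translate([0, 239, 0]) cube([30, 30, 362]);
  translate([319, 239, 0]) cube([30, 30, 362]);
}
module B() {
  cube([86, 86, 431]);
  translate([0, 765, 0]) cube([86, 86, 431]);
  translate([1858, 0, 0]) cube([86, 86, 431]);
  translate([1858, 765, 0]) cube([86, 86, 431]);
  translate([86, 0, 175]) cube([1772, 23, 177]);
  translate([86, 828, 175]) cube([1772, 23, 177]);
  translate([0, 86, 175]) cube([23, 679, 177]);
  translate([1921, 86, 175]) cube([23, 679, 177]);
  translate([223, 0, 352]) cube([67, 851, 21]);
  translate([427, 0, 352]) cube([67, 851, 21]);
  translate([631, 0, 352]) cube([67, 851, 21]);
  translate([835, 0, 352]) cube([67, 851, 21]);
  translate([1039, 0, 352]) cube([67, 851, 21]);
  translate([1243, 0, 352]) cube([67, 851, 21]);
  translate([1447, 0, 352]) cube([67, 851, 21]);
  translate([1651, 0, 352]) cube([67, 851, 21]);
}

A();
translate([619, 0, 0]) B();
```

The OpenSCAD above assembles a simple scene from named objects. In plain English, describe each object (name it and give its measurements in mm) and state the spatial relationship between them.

A is a four-legged stool. The seat is a 349×269×38 mm slab whose top surface is at z = 400 mm; four square legs, each 30×30 mm in cross-section, run from the floor (z = 0) to the underside of the seat, each flush with a corner of the seat.

B is a bed frame 1944 mm long (x) by 851 mm wide (y). Four 86×86 mm corner posts, 431 mm tall, at the corners of the footprint. Four rails of 23 mm thickness and 177 mm height run between adjacent posts with their undersides at z = 175 mm, their outer faces flush with the outside of the frame (the two x-running rails run between the posts' inner faces; the two y-running rails run between the posts' inner faces). 8 slats, each 67 mm wide (x) and 21 mm thick, lie across the top of the two x-running rails, running the full 851 mm width of the frame in y; the slats are evenly spaced along x between the inner faces of the end posts with equal gaps (rounded down to the nearest mm) at the −x end and between each pair — any rounding remainder accumulates at the +x end.

The bed frame is on the floor beside the stool on its +x side.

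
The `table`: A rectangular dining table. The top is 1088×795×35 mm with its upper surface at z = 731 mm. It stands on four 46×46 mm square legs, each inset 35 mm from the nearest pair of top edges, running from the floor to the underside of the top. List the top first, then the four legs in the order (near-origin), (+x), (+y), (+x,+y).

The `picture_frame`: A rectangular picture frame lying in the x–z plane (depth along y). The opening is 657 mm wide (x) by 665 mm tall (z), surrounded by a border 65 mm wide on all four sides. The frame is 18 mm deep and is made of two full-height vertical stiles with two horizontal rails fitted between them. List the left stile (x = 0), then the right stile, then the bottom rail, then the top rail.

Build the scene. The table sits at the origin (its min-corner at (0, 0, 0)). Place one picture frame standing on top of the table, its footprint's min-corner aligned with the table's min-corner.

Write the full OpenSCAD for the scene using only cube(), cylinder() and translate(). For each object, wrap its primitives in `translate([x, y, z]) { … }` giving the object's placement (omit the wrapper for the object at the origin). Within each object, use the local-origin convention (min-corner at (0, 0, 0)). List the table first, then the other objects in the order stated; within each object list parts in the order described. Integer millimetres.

translate([0, 0, 696]) cube([1088, 795, 35]);
translate([35, 35, 0]) cube([46, 46, 696]);
translate([1007, 35, 0]) cube([46, 46, 696]);
translate([35, 714, 0]) cube([46, 46, 696]);
translate([1007, 714, 0]) cube([46, 46, 696]);
translate([0, 0, 731]) {
  cube([65, 18, 795]);
  translate([722, 0, 0]) cube([65, 18, 795]);
  translate([65, 0, 0]) cube([657, 18, 65]);
  translate([65, 0, 730]) cube([657, 18, 65]);
}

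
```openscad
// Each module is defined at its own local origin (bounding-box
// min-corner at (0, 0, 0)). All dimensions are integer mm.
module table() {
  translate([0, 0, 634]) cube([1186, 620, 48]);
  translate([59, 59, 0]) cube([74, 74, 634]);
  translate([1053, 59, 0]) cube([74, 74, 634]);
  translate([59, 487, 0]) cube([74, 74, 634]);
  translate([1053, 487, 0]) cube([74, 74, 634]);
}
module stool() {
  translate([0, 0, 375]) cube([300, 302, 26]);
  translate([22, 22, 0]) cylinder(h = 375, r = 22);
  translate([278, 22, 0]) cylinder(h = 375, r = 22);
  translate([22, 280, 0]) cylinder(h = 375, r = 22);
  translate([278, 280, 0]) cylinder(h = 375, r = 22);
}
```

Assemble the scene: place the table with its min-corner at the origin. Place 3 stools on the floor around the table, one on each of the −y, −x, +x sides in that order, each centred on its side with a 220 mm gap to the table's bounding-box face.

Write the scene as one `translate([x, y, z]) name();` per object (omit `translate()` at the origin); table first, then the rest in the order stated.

table();
translate([443, -522, 0]) stool();
translate([-520, 159, 0]) stool();
translate([1406, 159, 0]) stool();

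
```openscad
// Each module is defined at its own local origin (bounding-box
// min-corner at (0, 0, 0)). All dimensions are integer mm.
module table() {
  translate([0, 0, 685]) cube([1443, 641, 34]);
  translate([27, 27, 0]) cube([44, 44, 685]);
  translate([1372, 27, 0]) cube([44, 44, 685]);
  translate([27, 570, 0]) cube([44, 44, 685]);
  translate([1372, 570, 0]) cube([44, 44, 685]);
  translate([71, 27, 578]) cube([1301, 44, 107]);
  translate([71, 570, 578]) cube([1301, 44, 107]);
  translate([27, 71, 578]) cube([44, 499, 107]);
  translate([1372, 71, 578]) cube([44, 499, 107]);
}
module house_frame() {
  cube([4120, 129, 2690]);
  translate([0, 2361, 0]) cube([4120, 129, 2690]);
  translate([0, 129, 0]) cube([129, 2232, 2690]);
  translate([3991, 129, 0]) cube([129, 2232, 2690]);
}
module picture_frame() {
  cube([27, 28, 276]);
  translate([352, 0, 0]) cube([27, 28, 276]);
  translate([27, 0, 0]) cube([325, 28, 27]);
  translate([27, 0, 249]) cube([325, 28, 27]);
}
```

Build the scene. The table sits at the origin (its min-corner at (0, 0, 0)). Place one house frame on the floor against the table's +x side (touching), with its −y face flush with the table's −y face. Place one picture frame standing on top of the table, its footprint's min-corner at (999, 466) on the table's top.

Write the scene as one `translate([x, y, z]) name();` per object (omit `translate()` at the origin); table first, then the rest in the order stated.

table();
translate([1443, 0, 0]) house_frame();
translate([999, 466, 719]) picture_frame();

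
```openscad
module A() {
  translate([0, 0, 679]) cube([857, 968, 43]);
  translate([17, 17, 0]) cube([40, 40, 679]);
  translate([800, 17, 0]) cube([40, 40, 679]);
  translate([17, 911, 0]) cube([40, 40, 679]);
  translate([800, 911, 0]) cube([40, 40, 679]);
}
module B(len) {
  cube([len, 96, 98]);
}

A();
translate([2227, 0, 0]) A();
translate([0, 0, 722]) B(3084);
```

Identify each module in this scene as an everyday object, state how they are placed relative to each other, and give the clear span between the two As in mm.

A is a table. B is a beam. A beam spans the tops of two tables. The clear span between the two tables is 1370 mm.

Second table starts at x = 2227; first ends at x = 857; clear span = 2227 − 857 = 1370 mm.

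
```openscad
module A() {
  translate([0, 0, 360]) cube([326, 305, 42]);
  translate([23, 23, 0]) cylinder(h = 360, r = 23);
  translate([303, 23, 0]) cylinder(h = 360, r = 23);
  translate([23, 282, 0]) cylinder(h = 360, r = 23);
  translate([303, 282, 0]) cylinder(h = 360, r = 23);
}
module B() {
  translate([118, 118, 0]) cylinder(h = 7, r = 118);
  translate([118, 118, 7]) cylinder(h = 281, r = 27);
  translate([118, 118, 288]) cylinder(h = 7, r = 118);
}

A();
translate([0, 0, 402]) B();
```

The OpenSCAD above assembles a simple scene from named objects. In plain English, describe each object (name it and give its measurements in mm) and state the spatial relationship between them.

A is a four-legged stool. The seat is a 326×305×42 mm slab whose top surface is at z = 402 mm; four round legs, each 46 mm in diameter, run from the floor (z = 0) to the underside of the seat, each leg's axis is inset half a diameter from the nearest pair of seat edges (so the leg's bounding box is flush with the corner).

B is a spool: two coaxial disc flanges of radius 118 mm and thickness 7 mm, joined by a core cylinder of radius 27 mm and height 281 mm. The lower flange rests on z = 0 and the three cylinders share a vertical axis.

The spool is on top of the stool.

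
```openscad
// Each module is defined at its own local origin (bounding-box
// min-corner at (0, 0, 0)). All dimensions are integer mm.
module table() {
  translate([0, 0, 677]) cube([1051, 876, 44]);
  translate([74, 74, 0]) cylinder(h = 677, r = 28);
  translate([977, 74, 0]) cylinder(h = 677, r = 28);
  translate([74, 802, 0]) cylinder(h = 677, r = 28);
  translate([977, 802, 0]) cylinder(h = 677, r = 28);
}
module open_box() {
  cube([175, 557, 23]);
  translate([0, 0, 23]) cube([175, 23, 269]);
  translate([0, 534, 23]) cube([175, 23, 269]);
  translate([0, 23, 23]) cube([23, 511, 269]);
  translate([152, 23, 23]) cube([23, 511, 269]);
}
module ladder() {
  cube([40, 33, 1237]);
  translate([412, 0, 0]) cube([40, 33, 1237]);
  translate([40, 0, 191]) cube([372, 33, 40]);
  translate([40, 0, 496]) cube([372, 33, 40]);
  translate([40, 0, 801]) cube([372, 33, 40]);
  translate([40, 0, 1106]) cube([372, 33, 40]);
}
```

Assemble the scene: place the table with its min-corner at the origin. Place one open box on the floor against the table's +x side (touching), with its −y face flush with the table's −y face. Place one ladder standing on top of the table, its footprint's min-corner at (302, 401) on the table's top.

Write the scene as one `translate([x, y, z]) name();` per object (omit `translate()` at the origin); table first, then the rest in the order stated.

table();
translate([1051, 0, 0]) open_box();
translate([302, 401, 721]) ladder();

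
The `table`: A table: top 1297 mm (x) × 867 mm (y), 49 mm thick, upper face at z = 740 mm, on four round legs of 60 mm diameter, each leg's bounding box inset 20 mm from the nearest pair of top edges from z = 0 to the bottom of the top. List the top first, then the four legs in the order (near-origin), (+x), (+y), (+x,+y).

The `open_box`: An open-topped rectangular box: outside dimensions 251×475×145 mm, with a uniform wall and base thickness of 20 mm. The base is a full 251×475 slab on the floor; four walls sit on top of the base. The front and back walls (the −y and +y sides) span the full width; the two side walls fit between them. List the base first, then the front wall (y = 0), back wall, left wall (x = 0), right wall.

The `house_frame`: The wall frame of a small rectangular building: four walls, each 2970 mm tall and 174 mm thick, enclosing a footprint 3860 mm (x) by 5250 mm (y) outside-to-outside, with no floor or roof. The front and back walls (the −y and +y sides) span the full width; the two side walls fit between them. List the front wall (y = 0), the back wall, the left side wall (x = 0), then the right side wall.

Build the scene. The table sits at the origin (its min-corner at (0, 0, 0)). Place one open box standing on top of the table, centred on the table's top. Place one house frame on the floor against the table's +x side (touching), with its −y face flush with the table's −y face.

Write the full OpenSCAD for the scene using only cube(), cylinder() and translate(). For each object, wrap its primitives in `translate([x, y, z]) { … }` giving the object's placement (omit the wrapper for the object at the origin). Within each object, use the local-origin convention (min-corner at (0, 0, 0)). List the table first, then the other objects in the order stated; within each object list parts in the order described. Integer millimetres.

translate([0, 0, 691]) cube([1297, 867, 49]);
translate([50, 50, 0]) cylinder(h = 691, r = 30);
translate([1247, 50, 0]) cylinder(h = 691, r = 30);
translate([50, 817, 0]) cylinder(h = 691, r = 30);
translate([1247, 817, 0]) cylinder(h = 691, r = 30);
translate([523, 196, 740]) {
  cube([251, 475, 20]);
  translate([0, 0, 20]) cube([251, 20, 125]);
  translate([0, 455, 20]) cube([251, 20, 125]);
  translate([0, 20, 20]) cube([20, 435, 125]);
  translate([231, 20, 20]) cube([20, 435, 125]);
}
translate([1297, 0, 0]) {
  cube([3860, 174, 2970]);
  translate([0, 5076, 0]) cube([3860, 174, 2970]);
  translate([0, 174, 0]) cube([174, 4902, 2970]);
  translate([3686, 174, 0]) cube([174, 4902, 2970]);
}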